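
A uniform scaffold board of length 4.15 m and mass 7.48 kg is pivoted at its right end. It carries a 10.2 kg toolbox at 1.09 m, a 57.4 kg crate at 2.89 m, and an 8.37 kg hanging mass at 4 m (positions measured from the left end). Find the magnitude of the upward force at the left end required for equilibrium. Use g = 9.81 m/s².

Taking torques about the right end:
Beam weight: 7.48 × 9.81 = 73.38 N down at 2.075 m → arm 2.075 m, τ = 73.38 × 2.075 = 152.3 N·m counterclockwise.
Toolbox: 10.2 × 9.81 = 100.1 N down at 1.09 m → arm 3.06 m, τ = 100.1 × 3.06 = 306.3 N·m counterclockwise.
Crate: 57.4 × 9.81 = 563.1 N down at 2.89 m → arm 1.26 m, τ = 563.1 × 1.26 = 709.5 N·m counterclockwise.
Hanging mass: 8.37 × 9.81 = 82.11 N down at 4 m → arm 0.15 m, τ = 82.11 × 0.15 = 12.32 N·m counterclockwise.
Net moment of the loads = 1180 N·m counterclockwise.
The upward force F acts at the left end, arm 4.15 m, giving F × 4.15 clockwise.
Setting net torque to zero: F × 4.15 = 1180 → F = 1180 / 4.15 = 284 N.

F ≈ 284 N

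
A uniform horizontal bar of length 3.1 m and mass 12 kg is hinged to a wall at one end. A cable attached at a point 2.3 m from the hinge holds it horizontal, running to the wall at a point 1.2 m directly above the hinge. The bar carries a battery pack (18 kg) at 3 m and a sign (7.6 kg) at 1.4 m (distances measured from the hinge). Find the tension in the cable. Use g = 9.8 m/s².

About the hinge:
Beam weight: 12 × 9.8 = 117.6 N down at 1.55 m → arm 1.55 m, τ = 117.6 × 1.55 = 182.3 N·m clockwise.
Battery pack: 18 × 9.8 = 176.4 N down at 3 m → arm 3 m, τ = 176.4 × 3 = 529.2 N·m clockwise.
Sign: 7.6 × 9.8 = 74.48 N down at 1.4 m → arm 1.4 m, τ = 74.48 × 1.4 = 104.3 N·m clockwise.
Total clockwise load moment = 815.8 N·m.
The cable tension T acts at 2.3 m; only its component perpendicular to the bar, T sinθ, produces torque. sinθ = h/√(h²+d²) = 1.2/√(1.2²+2.3²) = 0.4626.
Setting net torque to zero: T × 2.3 × 0.4626 = 815.8 → T = 815.8 / 1.064 = 767 N.

T ≈ 767 N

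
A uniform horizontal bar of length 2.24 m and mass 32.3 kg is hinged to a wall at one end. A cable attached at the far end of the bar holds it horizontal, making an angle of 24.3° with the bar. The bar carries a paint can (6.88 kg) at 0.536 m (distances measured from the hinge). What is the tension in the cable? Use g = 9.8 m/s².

T ≈ 424 N

About the hinge:
Beam weight: 32.3 × 9.8 = 316.5 N down at 1.12 m → arm 1.12 m, τ = 316.5 × 1.12 = 354.5 N·m clockwise.
Paint can: 6.88 × 9.8 = 67.42 N down at 0.536 m → arm 0.536 m, τ = 67.42 × 0.536 = 36.14 N·m clockwise.
Total clockwise load moment = 390.6 N·m.
The cable tension T acts at 2.24 m; only its component perpendicular to the bar, T sinθ, produces torque. sin 24.3° = 0.4115.
Στ = 0 ⇒ T × 2.24 × 0.4115 = 390.6 ⇒ T = 390.6 / 0.9218 = 424 N.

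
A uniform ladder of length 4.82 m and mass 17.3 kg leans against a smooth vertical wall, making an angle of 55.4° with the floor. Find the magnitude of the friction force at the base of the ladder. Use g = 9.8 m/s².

f ≈ 58.5 N

About the foot of the ladder:
Ladder weight 17.3×9.8 = 169.5 N acts at 2.41 m along the ladder; its horizontal arm is 2.41·cos55.4° = 1.369 m → τ = 232 N·m clockwise.
Wall normal N acts horizontally at the top; its moment arm is the height L sinθ = 4.82·sin55.4° = 3.968 m, counterclockwise.
Balancing moments: N × 3.968 = 232, giving N = 58.5 N.
ΣFx = 0: friction at the foot balances the wall's push, so f = N_wall = 58.5 N.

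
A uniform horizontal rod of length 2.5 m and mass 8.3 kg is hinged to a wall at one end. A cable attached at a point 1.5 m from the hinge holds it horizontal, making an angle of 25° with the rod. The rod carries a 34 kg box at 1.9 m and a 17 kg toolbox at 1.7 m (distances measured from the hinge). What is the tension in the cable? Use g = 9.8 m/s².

Taking torques about the hinge:
Beam weight: 8.3 × 9.8 = 81.34 N down at 1.25 m → arm 1.25 m, τ = 81.34 × 1.25 = 101.7 N·m clockwise.
Box: 34 × 9.8 = 333.2 N down at 1.9 m → arm 1.9 m, τ = 333.2 × 1.9 = 633.1 N·m clockwise.
Toolbox: 17 × 9.8 = 166.6 N down at 1.7 m → arm 1.7 m, τ = 166.6 × 1.7 = 283.2 N·m clockwise.
Total clockwise load moment = 1018 N·m.
The cable tension T acts at 1.5 m; only its component perpendicular to the rod, T sinθ, produces torque. sin 25° = 0.4226.
Setting net torque to zero: T × 1.5 × 0.4226 = 1018 → T = 1018 / 0.6339 = 1610 N.

T ≈ 1610 N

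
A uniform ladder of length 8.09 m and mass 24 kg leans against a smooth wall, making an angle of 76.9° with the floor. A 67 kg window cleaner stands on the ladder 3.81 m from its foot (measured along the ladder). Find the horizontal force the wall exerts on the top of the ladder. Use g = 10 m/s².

Sum moments about the foot of the ladder (the floor normal and friction both act there and drop out).
Ladder weight 24×10 = 240 N acts at 4.045 m along the ladder; its horizontal arm is 4.045·cos76.9° = 0.9168 m → τ = 220 N·m clockwise.
Window cleaner: 67×10 = 670 N at 3.81 m → arm 0.8635 m → τ = 578.5 N·m clockwise.
Wall normal N acts horizontally at the top; its moment arm is the height L sinθ = 8.09·sin76.9° = 7.879 m, counterclockwise.
Setting net torque to zero: N × 7.879 = 798.5 → N = 101 N.

N_wall ≈ 101 N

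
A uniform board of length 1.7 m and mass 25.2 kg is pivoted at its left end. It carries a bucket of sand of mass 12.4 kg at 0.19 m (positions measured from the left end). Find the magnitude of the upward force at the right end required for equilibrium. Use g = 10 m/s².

F ≈ 140 N

Taking torques about the left end:
Beam weight: 25.2 × 10 = 252 N down at 0.85 m → arm 0.85 m, τ = 252 × 0.85 = 214.2 N·m clockwise.
Bucket of sand: 12.4 × 10 = 124 N down at 0.19 m → arm 0.19 m, τ = 124 × 0.19 = 23.56 N·m clockwise.
Net moment of the loads = 237.8 N·m clockwise.
The upward force F acts at the right end, arm 1.7 m, giving F × 1.7 counterclockwise.
Setting net torque to zero: F × 1.7 = 237.8 → F = 237.8 / 1.7 = 140 N.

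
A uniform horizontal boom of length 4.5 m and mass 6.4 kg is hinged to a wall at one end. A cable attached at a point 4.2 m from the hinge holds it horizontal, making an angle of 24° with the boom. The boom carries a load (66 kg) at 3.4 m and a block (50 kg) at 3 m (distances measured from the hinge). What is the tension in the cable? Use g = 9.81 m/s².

T ≈ 2230 N

Sum moments about the hinge (the unknown hinge reaction has zero arm there).
Beam weight: 6.4 × 9.81 = 62.78 N down at 2.25 m → arm 2.25 m, τ = 62.78 × 2.25 = 141.3 N·m clockwise.
Load: 66 × 9.81 = 647.5 N down at 3.4 m → arm 3.4 m, τ = 647.5 × 3.4 = 2202 N·m clockwise.
Block: 50 × 9.81 = 490.5 N down at 3 m → arm 3 m, τ = 490.5 × 3 = 1472 N·m clockwise.
Total clockwise load moment = 3815 N·m.
The cable tension T acts at 4.2 m; only its component perpendicular to the boom, T sinθ, produces torque. sin 24° = 0.4067.
Balancing moments: T × 4.2 × 0.4067 = 3815, giving T = 3815 / 1.708 = 2230 N.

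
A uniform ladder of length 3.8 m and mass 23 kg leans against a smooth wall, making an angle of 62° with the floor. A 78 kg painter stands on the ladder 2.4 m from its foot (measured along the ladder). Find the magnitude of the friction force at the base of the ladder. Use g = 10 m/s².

f ≈ 323 N

About the foot of the ladder:
Ladder weight 23×10 = 230 N acts at 1.9 m along the ladder; its horizontal arm is 1.9·cos62° = 0.892 m → τ = 205.2 N·m clockwise.
Painter: 78×10 = 780 N at 2.4 m → arm 1.127 m → τ = 879.1 N·m clockwise.
Wall normal N acts horizontally at the top; its moment arm is the height L sinθ = 3.8·sin62° = 3.355 m, counterclockwise.
For rotational equilibrium, N × 3.355 = 1084, so N = 323 N.
ΣFx = 0: friction at the foot balances the wall's push, so f = N_wall = 323 N.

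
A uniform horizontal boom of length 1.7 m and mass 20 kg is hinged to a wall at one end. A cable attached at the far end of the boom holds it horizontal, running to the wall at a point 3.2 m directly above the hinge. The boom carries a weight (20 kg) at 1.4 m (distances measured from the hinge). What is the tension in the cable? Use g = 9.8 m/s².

Taking torques about the hinge:
Beam weight: 20 × 9.8 = 196 N down at 0.85 m → arm 0.85 m, τ = 196 × 0.85 = 166.6 N·m clockwise.
Weight: 20 × 9.8 = 196 N down at 1.4 m → arm 1.4 m, τ = 196 × 1.4 = 274.4 N·m clockwise.
Total clockwise load moment = 441 N·m.
The cable tension T acts at 1.7 m; only its component perpendicular to the boom, T sinθ, produces torque. sinθ = h/√(h²+d²) = 3.2/√(3.2²+1.7²) = 0.8831.
Στ = 0 ⇒ T × 1.7 × 0.8831 = 441 ⇒ T = 441 / 1.501 = 294 N.

T ≈ 294 N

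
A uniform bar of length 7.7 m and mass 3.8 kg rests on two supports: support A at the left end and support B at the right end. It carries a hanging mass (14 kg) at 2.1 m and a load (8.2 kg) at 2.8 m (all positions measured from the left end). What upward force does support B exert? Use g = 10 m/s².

R_B ≈ 87 N

Taking torques about support A:
Beam weight: 3.8 × 10 = 38 N down at 3.85 m → arm 3.85 m, τ = 38 × 3.85 = 146.3 N·m clockwise.
Hanging mass: 14 × 10 = 140 N down at 2.1 m → arm 2.1 m, τ = 140 × 2.1 = 294 N·m clockwise.
Load: 8.2 × 10 = 82 N down at 2.8 m → arm 2.8 m, τ = 82 × 2.8 = 229.6 N·m clockwise.
Net load moment about support A = 669.9 N·m clockwise.
Reaction R at support B is upward at 7.7 m, arm 7.7 m → moment R × 7.7 counterclockwise.
For rotational equilibrium, R × 7.7 = 669.9, so R = 87 N.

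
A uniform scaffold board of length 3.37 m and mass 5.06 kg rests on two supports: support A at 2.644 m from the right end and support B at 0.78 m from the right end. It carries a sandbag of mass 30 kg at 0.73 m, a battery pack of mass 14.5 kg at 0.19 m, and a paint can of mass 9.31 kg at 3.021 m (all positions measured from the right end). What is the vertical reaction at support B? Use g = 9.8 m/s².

Sum moments about support A (its reaction then has zero moment arm).
Beam weight: 5.06 × 9.8 = 49.59 N down at 1.685 m → arm 0.959 m, τ = 49.59 × 0.959 = 47.56 N·m clockwise.
Sandbag: 30 × 9.8 = 294 N down at 0.73 m → arm 1.914 m, τ = 294 × 1.914 = 562.7 N·m clockwise.
Battery pack: 14.5 × 9.8 = 142.1 N down at 0.19 m → arm 2.454 m, τ = 142.1 × 2.454 = 348.7 N·m clockwise.
Paint can: 9.31 × 9.8 = 91.24 N down at 3.021 m → arm 0.377 m, τ = 91.24 × 0.377 = 34.4 N·m counterclockwise.
Net load moment about support A = 924.6 N·m clockwise.
Reaction R at support B is upward at 0.78 m, arm 1.864 m → moment R × 1.864 counterclockwise.
For rotational equilibrium, R × 1.864 = 924.6, so R = 496 N.

R_B ≈ 496 N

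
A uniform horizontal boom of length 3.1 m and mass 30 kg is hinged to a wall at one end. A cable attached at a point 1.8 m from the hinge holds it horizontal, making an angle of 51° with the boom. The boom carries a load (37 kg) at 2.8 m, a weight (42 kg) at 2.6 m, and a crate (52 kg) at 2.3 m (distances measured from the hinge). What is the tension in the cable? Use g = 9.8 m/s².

T ≈ 2650 N

Taking torques about the hinge:
Beam weight: 30 × 9.8 = 294 N down at 1.55 m → arm 1.55 m, τ = 294 × 1.55 = 455.7 N·m clockwise.
Load: 37 × 9.8 = 362.6 N down at 2.8 m → arm 2.8 m, τ = 362.6 × 2.8 = 1015 N·m clockwise.
Weight: 42 × 9.8 = 411.6 N down at 2.6 m → arm 2.6 m, τ = 411.6 × 2.6 = 1070 N·m clockwise.
Crate: 52 × 9.8 = 509.6 N down at 2.3 m → arm 2.3 m, τ = 509.6 × 2.3 = 1172 N·m clockwise.
Total clockwise load moment = 3713 N·m.
The cable tension T acts at 1.8 m; only its component perpendicular to the boom, T sinθ, produces torque. sin 51° = 0.7771.
Στ = 0 ⇒ T × 1.8 × 0.7771 = 3713 ⇒ T = 3713 / 1.399 = 2650 N.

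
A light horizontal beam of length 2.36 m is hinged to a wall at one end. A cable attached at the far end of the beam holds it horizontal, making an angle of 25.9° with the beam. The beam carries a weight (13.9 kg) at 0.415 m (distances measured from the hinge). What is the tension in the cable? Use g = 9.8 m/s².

T ≈ 54.8 N

Take moments about the hinge.
Weight: 13.9 × 9.8 = 136.2 N down at 0.415 m → arm 0.415 m, τ = 136.2 × 0.415 = 56.52 N·m clockwise.
Total clockwise load moment = 56.52 N·m.
The cable tension T acts at 2.36 m; only its component perpendicular to the beam, T sinθ, produces torque. sin 25.9° = 0.4368.
Setting net torque to zero: T × 2.36 × 0.4368 = 56.52 → T = 56.52 / 1.031 = 54.8 N.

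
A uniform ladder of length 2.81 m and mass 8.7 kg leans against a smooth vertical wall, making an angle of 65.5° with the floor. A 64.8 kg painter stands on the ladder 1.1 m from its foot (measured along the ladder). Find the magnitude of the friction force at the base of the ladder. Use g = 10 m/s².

Take moments about the foot of the ladder.
Ladder weight 8.7×10 = 87 N acts at 1.405 m along the ladder; its horizontal arm is 1.405·cos65.5° = 0.5826 m → τ = 50.69 N·m clockwise.
Painter: 64.8×10 = 648 N at 1.1 m → arm 0.4562 m → τ = 295.6 N·m clockwise.
Wall normal N acts horizontally at the top; its moment arm is the height L sinθ = 2.81·sin65.5° = 2.557 m, counterclockwise.
Setting net torque to zero: N × 2.557 = 346.3 → N = 135 N.
ΣFx = 0: friction at the foot balances the wall's push, so f = N_wall = 135 N.

f ≈ 135 N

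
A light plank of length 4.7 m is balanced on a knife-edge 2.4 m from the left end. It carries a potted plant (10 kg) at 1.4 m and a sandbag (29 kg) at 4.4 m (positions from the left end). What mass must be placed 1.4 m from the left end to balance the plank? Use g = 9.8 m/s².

m ≈ 48 kg

Taking torques about the knife-edge (at 2.4 m from the left end):
Potted plant: 10 × 9.8 = 98 N down at 1.4 m → arm 1 m, τ = 98 × 1 = 98 N·m counterclockwise.
Sandbag: 29 × 9.8 = 284.2 N down at 4.4 m → arm 2 m, τ = 284.2 × 2 = 568.4 N·m clockwise.
Net moment of known loads = 470.4 N·m clockwise.
An unknown mass m at 1.4 m has arm 1 m; its moment is m·g·1 counterclockwise.
Setting net torque to zero: m × 9.8 × 1 = 470.4 → m = 470.4 / (9.8 × 1) = 48 kg.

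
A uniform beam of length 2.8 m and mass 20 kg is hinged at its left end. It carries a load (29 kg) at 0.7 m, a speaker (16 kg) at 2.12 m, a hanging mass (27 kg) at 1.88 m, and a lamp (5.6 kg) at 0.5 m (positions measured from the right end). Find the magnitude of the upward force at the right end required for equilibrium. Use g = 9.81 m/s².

F ≈ 482 N

Sum moments about the left end (the unknown pivot reaction has zero arm there).
Beam weight: 20 × 9.81 = 196.2 N down at 1.4 m → arm 1.4 m, τ = 196.2 × 1.4 = 274.7 N·m clockwise.
Load: 29 × 9.81 = 284.5 N down at 0.7 m → arm 2.1 m, τ = 284.5 × 2.1 = 597.5 N·m clockwise.
Speaker: 16 × 9.81 = 157 N down at 2.12 m → arm 0.68 m, τ = 157 × 0.68 = 106.8 N·m clockwise.
Hanging mass: 27 × 9.81 = 264.9 N down at 1.88 m → arm 0.92 m, τ = 264.9 × 0.92 = 243.7 N·m clockwise.
Lamp: 5.6 × 9.81 = 54.94 N down at 0.5 m → arm 2.3 m, τ = 54.94 × 2.3 = 126.4 N·m clockwise.
Net moment of the loads = 1349 N·m clockwise.
The upward force F acts at the right end, arm 2.8 m, giving F × 2.8 counterclockwise.
For rotational equilibrium, F × 2.8 = 1349, so F = 1349 / 2.8 = 482 N.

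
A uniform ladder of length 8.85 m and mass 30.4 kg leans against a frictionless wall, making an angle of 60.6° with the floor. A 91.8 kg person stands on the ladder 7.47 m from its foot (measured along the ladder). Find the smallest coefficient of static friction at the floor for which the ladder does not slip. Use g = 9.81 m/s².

Taking torques about the foot of the ladder:
Ladder weight 30.4×9.81 = 298.2 N acts at 4.425 m along the ladder; its horizontal arm is 4.425·cos60.6° = 2.172 m → τ = 647.7 N·m clockwise.
Person: 91.8×9.81 = 900.6 N at 7.47 m → arm 3.667 m → τ = 3303 N·m clockwise.
Wall normal N acts horizontally at the top; its moment arm is the height L sinθ = 8.85·sin60.6° = 7.71 m, counterclockwise.
Setting net torque to zero: N × 7.71 = 3951 → N = 512.5 N.
ΣFx = 0 ⇒ f = N_wall = 512.5 N. ΣFy = 0 ⇒ N_floor = 1199 N.
μ_min = f / N_floor = 512.5 / 1199 = 0.427.

μ_min ≈ 0.427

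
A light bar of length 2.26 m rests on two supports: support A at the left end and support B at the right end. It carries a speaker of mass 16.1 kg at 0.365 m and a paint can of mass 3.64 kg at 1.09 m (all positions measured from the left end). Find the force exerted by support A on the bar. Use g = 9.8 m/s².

R_A ≈ 151 N

Choose support B as the axis so its reaction then has zero moment arm.
Speaker: 16.1 × 9.8 = 157.8 N down at 0.365 m → arm 1.895 m, τ = 157.8 × 1.895 = 299 N·m counterclockwise.
Paint can: 3.64 × 9.8 = 35.67 N down at 1.09 m → arm 1.17 m, τ = 35.67 × 1.17 = 41.73 N·m counterclockwise.
Net load moment about support B = 340.7 N·m counterclockwise.
Reaction R at support A is upward at 0 m, arm 2.26 m → moment R × 2.26 clockwise.
Στ = 0 ⇒ R × 2.26 = 340.7 ⇒ R = 151 N.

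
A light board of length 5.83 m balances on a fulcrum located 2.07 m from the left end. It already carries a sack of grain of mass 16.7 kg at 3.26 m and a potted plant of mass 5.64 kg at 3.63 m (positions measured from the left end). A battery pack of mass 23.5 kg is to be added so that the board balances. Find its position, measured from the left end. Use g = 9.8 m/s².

Sum moments about the fulcrum (at 2.07 m from the left end) (the support reaction has zero arm there).
Sack of grain: 16.7 × 9.8 = 163.7 N down at 3.26 m → arm 1.19 m, τ = 163.7 × 1.19 = 194.8 N·m clockwise.
Potted plant: 5.64 × 9.8 = 55.27 N down at 3.63 m → arm 1.56 m, τ = 55.27 × 1.56 = 86.22 N·m clockwise.
Net moment of existing loads = 281 N·m clockwise.
The battery pack weighs 23.5 × 9.8 = 230.3 N and must supply an equal counterclockwise moment, so its lever arm about the fulcrum is 281 / 230.3 = 1.22 m.
That puts it at 2.07 − 1.22 = 0.85 m from the left end.

x ≈ 0.85 m from the left end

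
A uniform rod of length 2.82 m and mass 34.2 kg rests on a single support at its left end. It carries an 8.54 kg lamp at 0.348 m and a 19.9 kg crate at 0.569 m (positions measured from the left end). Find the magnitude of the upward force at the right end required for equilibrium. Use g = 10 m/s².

F ≈ 222 N

About the left end:
Beam weight: 34.2 × 10 = 342 N down at 1.41 m → arm 1.41 m, τ = 342 × 1.41 = 482.2 N·m clockwise.
Lamp: 8.54 × 10 = 85.4 N down at 0.348 m → arm 0.348 m, τ = 85.4 × 0.348 = 29.72 N·m clockwise.
Crate: 19.9 × 10 = 199 N down at 0.569 m → arm 0.569 m, τ = 199 × 0.569 = 113.2 N·m clockwise.
Net moment of the loads = 625.1 N·m clockwise.
The upward force F acts at the right end, arm 2.82 m, giving F × 2.82 counterclockwise.
Στ = 0 ⇒ F × 2.82 = 625.1 ⇒ F = 625.1 / 2.82 = 222 N.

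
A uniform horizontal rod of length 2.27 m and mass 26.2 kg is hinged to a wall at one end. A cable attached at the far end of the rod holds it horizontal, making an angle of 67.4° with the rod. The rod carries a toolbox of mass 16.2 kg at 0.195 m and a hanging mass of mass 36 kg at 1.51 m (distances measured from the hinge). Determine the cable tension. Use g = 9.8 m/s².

Sum moments about the hinge (the unknown hinge reaction has zero arm there).
Beam weight: 26.2 × 9.8 = 256.8 N down at 1.135 m → arm 1.135 m, τ = 256.8 × 1.135 = 291.5 N·m clockwise.
Toolbox: 16.2 × 9.8 = 158.8 N down at 0.195 m → arm 0.195 m, τ = 158.8 × 0.195 = 30.97 N·m clockwise.
Hanging mass: 36 × 9.8 = 352.8 N down at 1.51 m → arm 1.51 m, τ = 352.8 × 1.51 = 532.7 N·m clockwise.
Total clockwise load moment = 855.2 N·m.
The cable tension T acts at 2.27 m; only its component perpendicular to the rod, T sinθ, produces torque. sin 67.4° = 0.9232.
Setting net torque to zero: T × 2.27 × 0.9232 = 855.2 → T = 855.2 / 2.096 = 408 N.

T ≈ 408 N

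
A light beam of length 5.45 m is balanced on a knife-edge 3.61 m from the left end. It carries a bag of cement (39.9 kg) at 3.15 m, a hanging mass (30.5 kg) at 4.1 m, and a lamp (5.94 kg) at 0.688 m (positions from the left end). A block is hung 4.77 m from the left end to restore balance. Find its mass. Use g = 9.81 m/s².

Taking torques about the knife-edge (at 3.61 m from the left end):
Bag of cement: 39.9 × 9.81 = 391.4 N down at 3.15 m → arm 0.46 m, τ = 391.4 × 0.46 = 180 N·m counterclockwise.
Hanging mass: 30.5 × 9.81 = 299.2 N down at 4.1 m → arm 0.49 m, τ = 299.2 × 0.49 = 146.6 N·m clockwise.
Lamp: 5.94 × 9.81 = 58.27 N down at 0.688 m → arm 2.922 m, τ = 58.27 × 2.922 = 170.3 N·m counterclockwise.
Net moment of known loads = 203.7 N·m counterclockwise.
An unknown mass m at 4.77 m has arm 1.16 m; its moment is m·g·1.16 clockwise.
Στ = 0 ⇒ m × 9.81 × 1.16 = 203.7 ⇒ m = 203.7 / (9.81 × 1.16) = 17.9 kg.

m ≈ 17.9 kg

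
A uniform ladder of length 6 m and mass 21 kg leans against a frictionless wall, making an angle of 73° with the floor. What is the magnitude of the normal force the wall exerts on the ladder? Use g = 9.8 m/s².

Take moments about the foot of the ladder.
Ladder weight 21×9.8 = 205.8 N acts at 3 m along the ladder; its horizontal arm is 3·cos73° = 0.8771 m → τ = 180.5 N·m clockwise.
Wall normal N acts horizontally at the top; its moment arm is the height L sinθ = 6·sin73° = 5.738 m, counterclockwise.
Στ = 0 ⇒ N × 5.738 = 180.5 ⇒ N = 31.5 N.

N_wall ≈ 31.5 N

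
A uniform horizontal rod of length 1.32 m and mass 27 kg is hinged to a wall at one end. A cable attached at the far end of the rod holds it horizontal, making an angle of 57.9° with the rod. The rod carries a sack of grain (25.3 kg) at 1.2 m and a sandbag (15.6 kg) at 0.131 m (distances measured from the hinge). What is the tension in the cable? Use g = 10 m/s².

Choose the hinge as the axis so the unknown hinge reaction has zero arm there.
Beam weight: 27 × 10 = 270 N down at 0.66 m → arm 0.66 m, τ = 270 × 0.66 = 178.2 N·m clockwise.
Sack of grain: 25.3 × 10 = 253 N down at 1.2 m → arm 1.2 m, τ = 253 × 1.2 = 303.6 N·m clockwise.
Sandbag: 15.6 × 10 = 156 N down at 0.131 m → arm 0.131 m, τ = 156 × 0.131 = 20.44 N·m clockwise.
Total clockwise load moment = 502.2 N·m.
The cable tension T acts at 1.32 m; only its component perpendicular to the rod, T sinθ, produces torque. sin 57.9° = 0.8471.
Στ = 0 ⇒ T × 1.32 × 0.8471 = 502.2 ⇒ T = 502.2 / 1.118 = 449 N.

T ≈ 449 N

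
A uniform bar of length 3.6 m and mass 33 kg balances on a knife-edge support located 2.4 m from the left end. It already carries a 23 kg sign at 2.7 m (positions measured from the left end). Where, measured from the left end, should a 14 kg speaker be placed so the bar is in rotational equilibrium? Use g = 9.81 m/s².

x ≈ 3.32 m from the left end

Sum moments about the knife-edge support (at 2.4 m from the left end) (the support reaction has zero arm there).
Beam weight: 33 × 9.81 = 323.7 N down at 1.8 m → arm 0.6 m, τ = 323.7 × 0.6 = 194.2 N·m counterclockwise.
Sign: 23 × 9.81 = 225.6 N down at 2.7 m → arm 0.3 m, τ = 225.6 × 0.3 = 67.68 N·m clockwise.
Net moment of existing loads = 126.5 N·m counterclockwise.
The speaker weighs 14 × 9.81 = 137.3 N and must supply an equal clockwise moment, so its lever arm about the knife-edge support is 126.5 / 137.3 = 0.921 m.
That puts it at 2.4 + 0.921 = 3.32 m from the left end.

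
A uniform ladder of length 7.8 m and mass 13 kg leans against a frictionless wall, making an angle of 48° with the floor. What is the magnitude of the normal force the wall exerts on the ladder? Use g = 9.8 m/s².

About the foot of the ladder:
Ladder weight 13×9.8 = 127.4 N acts at 3.9 m along the ladder; its horizontal arm is 3.9·cos48° = 2.61 m → τ = 332.5 N·m clockwise.
Wall normal N acts horizontally at the top; its moment arm is the height L sinθ = 7.8·sin48° = 5.797 m, counterclockwise.
Balancing moments: N × 5.797 = 332.5, giving N = 57.4 N.

N_wall ≈ 57.4 N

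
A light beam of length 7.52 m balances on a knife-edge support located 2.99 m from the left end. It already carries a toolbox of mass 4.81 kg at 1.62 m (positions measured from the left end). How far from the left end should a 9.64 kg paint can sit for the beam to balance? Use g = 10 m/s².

Choose the knife-edge support (at 2.99 m from the left end) as the axis so the support reaction has zero arm there.
Toolbox: 4.81 × 10 = 48.1 N down at 1.62 m → arm 1.37 m, τ = 48.1 × 1.37 = 65.9 N·m counterclockwise.
Net moment of existing loads = 65.9 N·m counterclockwise.
The paint can weighs 9.64 × 10 = 96.4 N and must supply an equal clockwise moment, so its lever arm about the knife-edge support is 65.9 / 96.4 = 0.684 m.
That puts it at 2.99 + 0.684 = 3.67 m from the left end.

x ≈ 3.67 m from the left end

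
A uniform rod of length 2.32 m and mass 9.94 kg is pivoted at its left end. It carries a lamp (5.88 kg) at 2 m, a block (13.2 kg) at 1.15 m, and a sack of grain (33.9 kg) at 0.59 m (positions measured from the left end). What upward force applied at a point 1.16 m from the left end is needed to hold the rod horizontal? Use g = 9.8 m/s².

F ≈ 494 N

Take moments about the left end.
Beam weight: 9.94 × 9.8 = 97.41 N down at 1.16 m → arm 1.16 m, τ = 97.41 × 1.16 = 113 N·m clockwise.
Lamp: 5.88 × 9.8 = 57.62 N down at 2 m → arm 2 m, τ = 57.62 × 2 = 115.2 N·m clockwise.
Block: 13.2 × 9.8 = 129.4 N down at 1.15 m → arm 1.15 m, τ = 129.4 × 1.15 = 148.8 N·m clockwise.
Sack of grain: 33.9 × 9.8 = 332.2 N down at 0.59 m → arm 0.59 m, τ = 332.2 × 0.59 = 196 N·m clockwise.
Net moment of the loads = 573 N·m clockwise.
The upward force F acts at a point 1.16 m from the left end, arm 1.16 m, giving F × 1.16 counterclockwise.
Στ = 0 ⇒ F × 1.16 = 573 ⇒ F = 573 / 1.16 = 494 N.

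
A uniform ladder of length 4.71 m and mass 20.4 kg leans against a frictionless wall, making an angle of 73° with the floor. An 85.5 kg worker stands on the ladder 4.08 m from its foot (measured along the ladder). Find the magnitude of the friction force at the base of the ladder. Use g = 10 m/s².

Take moments about the foot of the ladder.
Ladder weight 20.4×10 = 204 N acts at 2.355 m along the ladder; its horizontal arm is 2.355·cos73° = 0.6885 m → τ = 140.5 N·m clockwise.
Worker: 85.5×10 = 855 N at 4.08 m → arm 1.193 m → τ = 1020 N·m clockwise.
Wall normal N acts horizontally at the top; its moment arm is the height L sinθ = 4.71·sin73° = 4.504 m, counterclockwise.
Setting net torque to zero: N × 4.504 = 1160 → N = 258 N.
ΣFx = 0: friction at the foot balances the wall's push, so f = N_wall = 258 N.

f ≈ 258 N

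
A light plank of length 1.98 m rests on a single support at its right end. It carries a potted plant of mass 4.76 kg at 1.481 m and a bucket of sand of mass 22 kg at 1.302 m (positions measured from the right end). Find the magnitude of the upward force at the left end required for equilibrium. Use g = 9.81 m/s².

Sum moments about the right end (the unknown pivot reaction has zero arm there).
Potted plant: 4.76 × 9.81 = 46.7 N down at 1.481 m → arm 1.481 m, τ = 46.7 × 1.481 = 69.16 N·m counterclockwise.
Bucket of sand: 22 × 9.81 = 215.8 N down at 1.302 m → arm 1.302 m, τ = 215.8 × 1.302 = 281 N·m counterclockwise.
Net moment of the loads = 350.2 N·m counterclockwise.
The upward force F acts at the left end, arm 1.98 m, giving F × 1.98 clockwise.
Στ = 0 ⇒ F × 1.98 = 350.2 ⇒ F = 350.2 / 1.98 = 177 N.

F ≈ 177 N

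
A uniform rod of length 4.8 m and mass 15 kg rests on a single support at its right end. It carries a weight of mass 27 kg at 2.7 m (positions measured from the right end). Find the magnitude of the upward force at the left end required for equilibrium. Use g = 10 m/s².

F ≈ 227 N

Sum moments about the right end (the unknown pivot reaction has zero arm there).
Beam weight: 15 × 10 = 150 N down at 2.4 m → arm 2.4 m, τ = 150 × 2.4 = 360 N·m counterclockwise.
Weight: 27 × 10 = 270 N down at 2.7 m → arm 2.7 m, τ = 270 × 2.7 = 729 N·m counterclockwise.
Net moment of the loads = 1089 N·m counterclockwise.
The upward force F acts at the left end, arm 4.8 m, giving F × 4.8 clockwise.
Balancing moments: F × 4.8 = 1089, giving F = 1089 / 4.8 = 227 N.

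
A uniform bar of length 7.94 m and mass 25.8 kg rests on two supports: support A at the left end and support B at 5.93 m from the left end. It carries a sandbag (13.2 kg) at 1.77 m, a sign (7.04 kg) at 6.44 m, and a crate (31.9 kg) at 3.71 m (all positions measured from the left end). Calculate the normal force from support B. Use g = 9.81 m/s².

Taking torques about support A:
Beam weight: 25.8 × 9.81 = 253.1 N down at 3.97 m → arm 3.97 m, τ = 253.1 × 3.97 = 1005 N·m clockwise.
Sandbag: 13.2 × 9.81 = 129.5 N down at 1.77 m → arm 1.77 m, τ = 129.5 × 1.77 = 229.2 N·m clockwise.
Sign: 7.04 × 9.81 = 69.06 N down at 6.44 m → arm 6.44 m, τ = 69.06 × 6.44 = 444.7 N·m clockwise.
Crate: 31.9 × 9.81 = 312.9 N down at 3.71 m → arm 3.71 m, τ = 312.9 × 3.71 = 1161 N·m clockwise.
Net load moment about support A = 2840 N·m clockwise.
Reaction R at support B is upward at 5.93 m, arm 5.93 m → moment R × 5.93 counterclockwise.
For rotational equilibrium, R × 5.93 = 2840, so R = 479 N.

R_B ≈ 479 N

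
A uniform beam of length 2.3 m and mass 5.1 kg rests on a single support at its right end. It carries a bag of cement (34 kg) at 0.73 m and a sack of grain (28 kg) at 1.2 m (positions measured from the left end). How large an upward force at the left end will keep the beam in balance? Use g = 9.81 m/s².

Take moments about the right end.
Beam weight: 5.1 × 9.81 = 50.03 N down at 1.15 m → arm 1.15 m, τ = 50.03 × 1.15 = 57.53 N·m counterclockwise.
Bag of cement: 34 × 9.81 = 333.5 N down at 0.73 m → arm 1.57 m, τ = 333.5 × 1.57 = 523.6 N·m counterclockwise.
Sack of grain: 28 × 9.81 = 274.7 N down at 1.2 m → arm 1.1 m, τ = 274.7 × 1.1 = 302.2 N·m counterclockwise.
Net moment of the loads = 883.3 N·m counterclockwise.
The upward force F acts at the left end, arm 2.3 m, giving F × 2.3 clockwise.
Balancing moments: F × 2.3 = 883.3, giving F = 883.3 / 2.3 = 384 N.

F ≈ 384 N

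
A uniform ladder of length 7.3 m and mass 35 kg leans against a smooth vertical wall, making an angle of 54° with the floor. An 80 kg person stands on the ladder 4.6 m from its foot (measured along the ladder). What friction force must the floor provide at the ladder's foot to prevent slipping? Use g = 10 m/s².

f ≈ 493 N

Sum moments about the foot of the ladder (the floor normal and friction both act there and drop out).
Ladder weight 35×10 = 350 N acts at 3.65 m along the ladder; its horizontal arm is 3.65·cos54° = 2.145 m → τ = 750.8 N·m clockwise.
Person: 80×10 = 800 N at 4.6 m → arm 2.704 m → τ = 2163 N·m clockwise.
Wall normal N acts horizontally at the top; its moment arm is the height L sinθ = 7.3·sin54° = 5.906 m, counterclockwise.
For rotational equilibrium, N × 5.906 = 2914, so N = 493 N.
ΣFx = 0: friction at the foot balances the wall's push, so f = N_wall = 493 N.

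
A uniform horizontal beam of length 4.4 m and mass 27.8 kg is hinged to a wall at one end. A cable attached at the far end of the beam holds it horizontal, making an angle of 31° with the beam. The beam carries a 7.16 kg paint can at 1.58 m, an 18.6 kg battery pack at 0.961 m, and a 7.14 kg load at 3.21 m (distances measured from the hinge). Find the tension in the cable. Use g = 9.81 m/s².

Sum moments about the hinge (the unknown hinge reaction has zero arm there).
Beam weight: 27.8 × 9.81 = 272.7 N down at 2.2 m → arm 2.2 m, τ = 272.7 × 2.2 = 599.9 N·m clockwise.
Paint can: 7.16 × 9.81 = 70.24 N down at 1.58 m → arm 1.58 m, τ = 70.24 × 1.58 = 111 N·m clockwise.
Battery pack: 18.6 × 9.81 = 182.5 N down at 0.961 m → arm 0.961 m, τ = 182.5 × 0.961 = 175.4 N·m clockwise.
Load: 7.14 × 9.81 = 70.04 N down at 3.21 m → arm 3.21 m, τ = 70.04 × 3.21 = 224.8 N·m clockwise.
Total clockwise load moment = 1111 N·m.
The cable tension T acts at 4.4 m; only its component perpendicular to the beam, T sinθ, produces torque. sin 31° = 0.515.
Setting net torque to zero: T × 4.4 × 0.515 = 1111 → T = 1111 / 2.266 = 490 N.

T ≈ 490 N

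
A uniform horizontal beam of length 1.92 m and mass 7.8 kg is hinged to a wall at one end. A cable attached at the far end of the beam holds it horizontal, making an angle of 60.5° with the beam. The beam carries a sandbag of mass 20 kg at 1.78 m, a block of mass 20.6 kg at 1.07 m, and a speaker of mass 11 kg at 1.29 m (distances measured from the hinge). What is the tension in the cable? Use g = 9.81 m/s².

T ≈ 466 N

Choose the hinge as the axis so the unknown hinge reaction has zero arm there.
Beam weight: 7.8 × 9.81 = 76.52 N down at 0.96 m → arm 0.96 m, τ = 76.52 × 0.96 = 73.46 N·m clockwise.
Sandbag: 20 × 9.81 = 196.2 N down at 1.78 m → arm 1.78 m, τ = 196.2 × 1.78 = 349.2 N·m clockwise.
Block: 20.6 × 9.81 = 202.1 N down at 1.07 m → arm 1.07 m, τ = 202.1 × 1.07 = 216.2 N·m clockwise.
Speaker: 11 × 9.81 = 107.9 N down at 1.29 m → arm 1.29 m, τ = 107.9 × 1.29 = 139.2 N·m clockwise.
Total clockwise load moment = 778.1 N·m.
The cable tension T acts at 1.92 m; only its component perpendicular to the beam, T sinθ, produces torque. sin 60.5° = 0.8704.
For rotational equilibrium, T × 1.92 × 0.8704 = 778.1, so T = 778.1 / 1.671 = 466 N.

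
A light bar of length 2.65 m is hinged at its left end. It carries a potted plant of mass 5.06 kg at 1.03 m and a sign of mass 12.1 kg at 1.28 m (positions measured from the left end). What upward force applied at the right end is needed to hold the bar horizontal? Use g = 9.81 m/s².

F ≈ 76.6 N

Taking torques about the left end:
Potted plant: 5.06 × 9.81 = 49.64 N down at 1.03 m → arm 1.03 m, τ = 49.64 × 1.03 = 51.13 N·m clockwise.
Sign: 12.1 × 9.81 = 118.7 N down at 1.28 m → arm 1.28 m, τ = 118.7 × 1.28 = 151.9 N·m clockwise.
Net moment of the loads = 203 N·m clockwise.
The upward force F acts at the right end, arm 2.65 m, giving F × 2.65 counterclockwise.
Balancing moments: F × 2.65 = 203, giving F = 203 / 2.65 = 76.6 N.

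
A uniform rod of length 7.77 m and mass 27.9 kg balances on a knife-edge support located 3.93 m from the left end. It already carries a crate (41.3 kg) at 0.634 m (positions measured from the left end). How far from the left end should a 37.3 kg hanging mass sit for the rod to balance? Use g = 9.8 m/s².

Take moments about the knife-edge support (at 3.93 m from the left end).
Beam weight: 27.9 × 9.8 = 273.4 N down at 3.885 m → arm 0.045 m, τ = 273.4 × 0.045 = 12.3 N·m counterclockwise.
Crate: 41.3 × 9.8 = 404.7 N down at 0.634 m → arm 3.296 m, τ = 404.7 × 3.296 = 1334 N·m counterclockwise.
Net moment of existing loads = 1346 N·m counterclockwise.
The hanging mass weighs 37.3 × 9.8 = 365.5 N and must supply an equal clockwise moment, so its lever arm about the knife-edge support is 1346 / 365.5 = 3.68 m.
That puts it at 3.93 + 3.68 = 7.61 m from the left end.

x ≈ 7.61 m from the left end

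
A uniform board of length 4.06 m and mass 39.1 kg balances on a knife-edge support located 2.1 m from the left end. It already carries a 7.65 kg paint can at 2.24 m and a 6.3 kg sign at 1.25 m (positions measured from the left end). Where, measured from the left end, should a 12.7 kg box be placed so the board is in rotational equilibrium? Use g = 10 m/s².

Taking torques about the knife-edge support (at 2.1 m from the left end):
Beam weight: 39.1 × 10 = 391 N down at 2.03 m → arm 0.07 m, τ = 391 × 0.07 = 27.37 N·m counterclockwise.
Paint can: 7.65 × 10 = 76.5 N down at 2.24 m → arm 0.14 m, τ = 76.5 × 0.14 = 10.71 N·m clockwise.
Sign: 6.3 × 10 = 63 N down at 1.25 m → arm 0.85 m, τ = 63 × 0.85 = 53.55 N·m counterclockwise.
Net moment of existing loads = 70.21 N·m counterclockwise.
The box weighs 12.7 × 10 = 127 N and must supply an equal clockwise moment, so its lever arm about the knife-edge support is 70.21 / 127 = 0.553 m.
That puts it at 2.1 + 0.553 = 2.65 m from the left end.

x ≈ 2.65 m from the left end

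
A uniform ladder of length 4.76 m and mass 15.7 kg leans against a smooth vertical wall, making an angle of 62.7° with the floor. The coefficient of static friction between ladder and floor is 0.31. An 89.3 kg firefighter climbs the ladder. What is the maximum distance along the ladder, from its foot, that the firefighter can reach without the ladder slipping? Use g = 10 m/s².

d ≈ 2.94 m

Taking torques about the foot of the ladder:
Ladder weight 15.7×10 = 157 N acts at 2.38 m along the ladder; its horizontal arm is 2.38·cos62.7° = 1.092 m → τ = 171.4 N·m clockwise.
Firefighter weight 89.3×10 = 893 N at distance d → arm d·cos62.7° → τ = 893·d·0.4586 clockwise.
Wall normal N at the top has arm L sinθ = 4.23 m counterclockwise, so Στ = 0 gives N·4.23 = 171.4 + 409.5·d.
ΣFy = 0 ⇒ N_floor = 1050 N, so the maximum friction is μ_s·N_floor = 0.31×1050 = 325.5 N. ΣFx = 0 ⇒ N_wall = f, so at the slipping point N = 325.5 N.
Substituting: 325.5×4.23 = 171.4 + 409.5·d ⇒ d = (1377 − 171.4) / 409.5 = 2.94 m.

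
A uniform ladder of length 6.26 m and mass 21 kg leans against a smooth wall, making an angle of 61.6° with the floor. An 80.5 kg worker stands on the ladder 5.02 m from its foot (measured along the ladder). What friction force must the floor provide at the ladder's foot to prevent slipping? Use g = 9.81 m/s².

f ≈ 398 N

Take moments about the foot of the ladder.
Ladder weight 21×9.81 = 206 N acts at 3.13 m along the ladder; its horizontal arm is 3.13·cos61.6° = 1.489 m → τ = 306.7 N·m clockwise.
Worker: 80.5×9.81 = 789.7 N at 5.02 m → arm 2.388 m → τ = 1886 N·m clockwise.
Wall normal N acts horizontally at the top; its moment arm is the height L sinθ = 6.26·sin61.6° = 5.507 m, counterclockwise.
For rotational equilibrium, N × 5.507 = 2193, so N = 398 N.
ΣFx = 0: friction at the foot balances the wall's push, so f = N_wall = 398 N.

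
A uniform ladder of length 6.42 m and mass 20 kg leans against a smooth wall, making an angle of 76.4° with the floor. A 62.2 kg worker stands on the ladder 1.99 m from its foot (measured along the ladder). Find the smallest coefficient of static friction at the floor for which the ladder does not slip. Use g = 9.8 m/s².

About the foot of the ladder:
Ladder weight 20×9.8 = 196 N acts at 3.21 m along the ladder; its horizontal arm is 3.21·cos76.4° = 0.7548 m → τ = 147.9 N·m clockwise.
Worker: 62.2×9.8 = 609.6 N at 1.99 m → arm 0.4679 m → τ = 285.2 N·m clockwise.
Wall normal N acts horizontally at the top; its moment arm is the height L sinθ = 6.42·sin76.4° = 6.24 m, counterclockwise.
Balancing moments: N × 6.24 = 433.1, giving N = 69.41 N.
ΣFx = 0 ⇒ f = N_wall = 69.41 N. ΣFy = 0 ⇒ N_floor = 805.6 N.
μ_min = f / N_floor = 69.41 / 805.6 = 0.0862.

μ_min ≈ 0.0862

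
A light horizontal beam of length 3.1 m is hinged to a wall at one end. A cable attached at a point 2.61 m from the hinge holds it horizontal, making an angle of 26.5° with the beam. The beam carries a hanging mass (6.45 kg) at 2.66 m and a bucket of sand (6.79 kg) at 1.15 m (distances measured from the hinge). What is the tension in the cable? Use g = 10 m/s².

T ≈ 214 N

Take moments about the hinge.
Hanging mass: 6.45 × 10 = 64.5 N down at 2.66 m → arm 2.66 m, τ = 64.5 × 2.66 = 171.6 N·m clockwise.
Bucket of sand: 6.79 × 10 = 67.9 N down at 1.15 m → arm 1.15 m, τ = 67.9 × 1.15 = 78.08 N·m clockwise.
Total clockwise load moment = 249.7 N·m.
The cable tension T acts at 2.61 m; only its component perpendicular to the beam, T sinθ, produces torque. sin 26.5° = 0.4462.
Balancing moments: T × 2.61 × 0.4462 = 249.7, giving T = 249.7 / 1.165 = 214 N.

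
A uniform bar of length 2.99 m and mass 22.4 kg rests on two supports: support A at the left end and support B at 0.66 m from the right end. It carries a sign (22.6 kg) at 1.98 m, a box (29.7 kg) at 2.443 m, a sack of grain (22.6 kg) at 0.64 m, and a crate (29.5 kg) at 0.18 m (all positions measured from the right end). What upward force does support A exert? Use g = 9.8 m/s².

Taking torques about support B:
Beam weight: 22.4 × 9.8 = 219.5 N down at 1.495 m → arm 0.835 m, τ = 219.5 × 0.835 = 183.3 N·m counterclockwise.
Sign: 22.6 × 9.8 = 221.5 N down at 1.98 m → arm 1.32 m, τ = 221.5 × 1.32 = 292.4 N·m counterclockwise.
Box: 29.7 × 9.8 = 291.1 N down at 2.443 m → arm 1.783 m, τ = 291.1 × 1.783 = 519 N·m counterclockwise.
Sack of grain: 22.6 × 9.8 = 221.5 N down at 0.64 m → arm 0.02 m, τ = 221.5 × 0.02 = 4.43 N·m clockwise.
Crate: 29.5 × 9.8 = 289.1 N down at 0.18 m → arm 0.48 m, τ = 289.1 × 0.48 = 138.8 N·m clockwise.
Net load moment about support B = 851.5 N·m counterclockwise.
Reaction R at support A is upward at 2.99 m, arm 2.33 m → moment R × 2.33 clockwise.
Setting net torque to zero: R × 2.33 = 851.5 → R = 365 N.

R_A ≈ 365 N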